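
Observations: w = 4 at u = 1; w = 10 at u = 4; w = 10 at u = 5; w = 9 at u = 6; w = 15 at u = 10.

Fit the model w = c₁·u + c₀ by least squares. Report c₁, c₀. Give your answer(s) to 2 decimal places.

c₁ = 1.13, c₀ = 3.72

From the data, Σu·u = 178, Σu = 26, Σ1 = 5.
And Σu·w = 298, Σw = 48.
AᵀA·[c₁, c₀]ᵀ = Aᵀw becomes [[178, 26]; [26, 5]]·[c₁, c₀]ᵀ = [298, 48]ᵀ.
det = 178·5 − 26² = 214.
c₁ = (298·5 − 26·48)/214 = 121/107; c₀ = (178·48 − 26·298)/214 = 398/107.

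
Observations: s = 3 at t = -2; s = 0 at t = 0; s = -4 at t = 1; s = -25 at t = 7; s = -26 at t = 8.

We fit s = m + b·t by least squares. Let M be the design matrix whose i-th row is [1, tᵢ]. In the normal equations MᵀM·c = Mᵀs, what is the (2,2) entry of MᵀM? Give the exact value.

118

Row 2 ↔ basis t, column 2 ↔ basis t, so (MᵀM)_{2,2} = Σᵢ (t)·(t) = (-2)·(-2) + (0)·(0) + (1)·(1) + (7)·(7) + (8)·(8) = 118.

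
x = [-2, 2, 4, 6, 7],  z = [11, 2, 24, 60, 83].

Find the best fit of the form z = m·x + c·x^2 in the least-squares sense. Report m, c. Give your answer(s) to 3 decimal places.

m = -1.954, c = 1.977

With design matrix A, AᵀA = [[109, 623]; [623, 3985]] and Aᵀz = [1019, 6663]ᵀ.
Determinant 109·3985 − 623² = 46236.
m = (1019·3985 − 623·6663)/46236 = -45167/23118; c = (109·6663 − 623·1019)/46236 = 45715/23118.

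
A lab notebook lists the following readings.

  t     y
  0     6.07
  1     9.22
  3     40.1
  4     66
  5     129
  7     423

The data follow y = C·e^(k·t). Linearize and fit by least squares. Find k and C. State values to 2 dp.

Linearized form: ln y = k·t + ln C. From the 6 transformed points,
Σt = 20.0000, Σ(t)² = 100.0000, Σln y = 22.8129, Σt·ln y = 96.6848.
Normal system: [[100.0000, 20.0000]; [20.0000, 6]]·[k, ln C]ᵀ = [96.6848, 22.8129]ᵀ.
Δ = 100.0000·6 − (20.0000)² = 200.0000; k = (96.6848·6 − 20.0000·22.8129)/200.0000 = 0.61925, ln C = (100.0000·22.8129 − 20.0000·96.6848)/200.0000 = 1.73800, so C = exp(1.73800) = 5.68594.

k = 0.62, C = 5.69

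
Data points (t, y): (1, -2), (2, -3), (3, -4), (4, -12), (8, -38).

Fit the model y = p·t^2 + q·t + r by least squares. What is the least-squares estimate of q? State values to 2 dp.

Setting ∂/∂p … = 0 gives: 4450·p + 612·q + 94·r = -2674;  612·p + 94·q + 18·r = -372;  94·p + 18·q + 5·r = -59.
Solving the 3×3 system (Gaussian elimination) gives p = -2532/4351, q = -3/229, r = -3535/4351.

q = -0.01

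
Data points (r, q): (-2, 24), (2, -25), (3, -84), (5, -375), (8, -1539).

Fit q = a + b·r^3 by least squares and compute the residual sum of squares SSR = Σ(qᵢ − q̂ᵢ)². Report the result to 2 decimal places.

SSR = 6.66

Normal-equation sums: Σ1 = 5, Σr^3 = 664, Σr^3·r^3 = 278626.
And Σq = -1999, Σr^3·q = -837503.
Δ = 5·278626 − 664² = 952234.
a = ((-1999)·278626 − 664·(-837503))/952234 = -435691/476117; b = (5·(-837503) − 664·(-1999))/952234 = -2860179/952234.
Residuals: 421783/476117, -26518/476117, -1891441/952234, 1306007/952234, -102548/476117; SSR = 6342647/952234.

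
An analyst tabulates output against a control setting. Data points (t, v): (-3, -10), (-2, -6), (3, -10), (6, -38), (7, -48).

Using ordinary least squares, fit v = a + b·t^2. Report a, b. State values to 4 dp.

Setting ∂/∂a … = 0 gives: 5·a + 107·b = -112;  107·a + 3875·b = -3924.
Δ = 5·3875 − 107² = 7926.
a = ((-112)·3875 − 107·(-3924))/7926 = -7066/3963; b = (5·(-3924) − 107·(-112))/7926 = -3818/3963.

a = -1.7830, b = -0.9634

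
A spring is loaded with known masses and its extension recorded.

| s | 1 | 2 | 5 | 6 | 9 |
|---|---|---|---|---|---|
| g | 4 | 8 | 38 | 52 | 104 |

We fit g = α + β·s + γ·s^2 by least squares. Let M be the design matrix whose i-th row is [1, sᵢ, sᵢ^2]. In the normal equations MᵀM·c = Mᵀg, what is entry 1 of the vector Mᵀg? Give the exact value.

Entry 1 ↔ basis 1, so (Mᵀg)_{1} = Σᵢ gᵢ = (1)·(4) + (1)·(8) + (1)·(38) + (1)·(52) + (1)·(104) = 206.

206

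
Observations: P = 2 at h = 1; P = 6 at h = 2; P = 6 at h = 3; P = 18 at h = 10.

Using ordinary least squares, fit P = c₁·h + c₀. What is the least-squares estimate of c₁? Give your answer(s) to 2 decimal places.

Forming AᵀA = [[114, 16]; [16, 4]] and AᵀP = [212, 32]ᵀ gives AᵀA·[c₁, c₀]ᵀ = AᵀP.
Δ = 114·4 − 16² = 200.
c₁ = (212·4 − 16·32)/200 = 42/25; c₀ = (114·32 − 16·212)/200 = 32/25.

c₁ = 1.68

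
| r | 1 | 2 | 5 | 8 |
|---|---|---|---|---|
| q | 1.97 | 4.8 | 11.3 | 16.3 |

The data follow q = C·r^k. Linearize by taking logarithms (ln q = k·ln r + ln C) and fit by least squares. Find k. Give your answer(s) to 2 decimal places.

k = 1.01

With ln qᵢ as the transformed response and ln rᵢ as the regressor:
Σln r = 4.3820, Σ(ln r)² = 7.3948, Σln q = 7.4626, Σln r·ln q = 10.7939.
Equations: 7.3948·k + 4.3820·ln C = 10.7939;  4.3820·k + 4·ln C = 7.4626.
Solving (det = 10.3771): k = 1.00936, ln C = 0.75989.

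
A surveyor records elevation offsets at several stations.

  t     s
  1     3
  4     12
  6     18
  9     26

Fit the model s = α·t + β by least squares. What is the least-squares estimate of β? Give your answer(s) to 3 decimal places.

β = 0.338

Sums needed: Σt·t = 134, Σt = 20, Σ1 = 4.
And Σt·s = 393, Σs = 59.
So AᵀA·[α, β]ᵀ = Aᵀs: [[134, 20]; [20, 4]]·[α, β]ᵀ = [393, 59]ᵀ.
det = 134·4 − 20² = 136.
α = (393·4 − 20·59)/136 = 49/17; β = (134·59 − 20·393)/136 = 23/68.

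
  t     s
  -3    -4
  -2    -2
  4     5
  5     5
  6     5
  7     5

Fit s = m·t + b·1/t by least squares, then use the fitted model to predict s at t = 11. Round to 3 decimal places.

ŝ = 8.920

Compute the Gram sums: Σt·t = 139, Σt·1/t = 6, Σ1/t·1/t = 90281/176400.
Right-hand side: Σt·s = 126, Σ1/t·s = 515/84.
So AᵀA·[m, b]ᵀ = Aᵀs: [[139, 6]; [6, 90281/176400]]·[m, b]ᵀ = [126, 515/84]ᵀ.
det = 139·(90281/176400) − 6² = 6198659/176400.
m = (126·(90281/176400) − 6·(515/84))/(6198659/176400) = 4886406/6198659; b = (139·(515/84) − 6·126)/(6198659/176400) = 16970100/6198659.
At t = 11: ŝ = (4886406/6198659)·(11) + (16970100/6198659)·(1/11) = 608225226/68185249.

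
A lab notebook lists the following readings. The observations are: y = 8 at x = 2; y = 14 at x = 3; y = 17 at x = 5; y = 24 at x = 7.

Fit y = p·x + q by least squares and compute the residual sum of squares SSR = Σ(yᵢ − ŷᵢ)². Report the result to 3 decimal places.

SSR = 5.932

The normal equations are: 87·p + 17·q = 311;  17·p + 4·q = 63.
(Σx·x = 87, Σx = 17, Σ1 = 4, Σx·y = 311, Σy = 63.)
det = 87·4 − 17² = 59.
p = (311·4 − 17·63)/59 = 173/59; q = (87·63 − 17·311)/59 = 194/59.
Residuals: -68/59, 113/59, -56/59, 11/59; SSR = 350/59.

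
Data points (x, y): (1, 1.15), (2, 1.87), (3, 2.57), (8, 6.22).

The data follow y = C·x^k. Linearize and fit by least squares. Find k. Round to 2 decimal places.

Linearized form: ln y = k·ln x + ln C. From the 4 transformed points,
Σln x = 3.8712, Σ(ln x)² = 6.0115, Σln y = 3.5374, Σln x·ln y = 5.2716.
Equations: 6.0115·k + 3.8712·ln C = 5.2716;  3.8712·k + 4·ln C = 3.5374.
Solving (det = 9.0597): k = 0.81597, ln C = 0.09465.

k = 0.82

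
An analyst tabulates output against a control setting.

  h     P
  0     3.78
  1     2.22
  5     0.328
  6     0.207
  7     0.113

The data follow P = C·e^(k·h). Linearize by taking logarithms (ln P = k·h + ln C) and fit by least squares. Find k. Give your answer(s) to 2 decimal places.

k = -0.49

Linearized form: ln P = k·h + ln C. From the 5 transformed points,
XᵀX = [[111.0000, 19.0000]; [19.0000, 5]], rhs = [-29.4890, -2.7429]ᵀ  (here Σh = 19.0000, Σ(h)² = 111.0000, Σln P = -2.7429, Σh·ln P = -29.4890).
Δ = 111.0000·5 − (19.0000)² = 194.0000; k = (-29.4890·5 − 19.0000·-2.7429)/194.0000 = -0.49139, ln C = (111.0000·-2.7429 − 19.0000·-29.4890)/194.0000 = 1.31870.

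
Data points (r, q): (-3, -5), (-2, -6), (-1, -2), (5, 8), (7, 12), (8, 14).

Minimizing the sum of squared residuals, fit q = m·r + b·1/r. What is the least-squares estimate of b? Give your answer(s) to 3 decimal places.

b = 1.058

Sums needed: Σr·r = 152, Σr·1/r = 6, Σ1/r·1/r = 1014049/705600.
For Xᵀq: Σr·q = 265, Σ1/r·q = 4927/420.
XᵀX·[m, b]ᵀ = Xᵀq becomes [[152, 6]; [6, 1014049/705600]]·[m, b]ᵀ = [265, 4927/420]ᵀ.
Δ = 152·(1014049/705600) − 6² = 16091731/88200.
m = (265·(1014049/705600) − 6·(4927/420))/(16091731/88200) = 219058825/128733848; b = (152·(4927/420) − 6·265)/(16091731/88200) = 17031840/16091731.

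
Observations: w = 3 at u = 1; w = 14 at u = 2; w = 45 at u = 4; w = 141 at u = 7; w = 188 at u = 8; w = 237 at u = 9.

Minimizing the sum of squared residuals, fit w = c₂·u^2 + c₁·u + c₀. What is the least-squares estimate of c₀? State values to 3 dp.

The normal system XᵀX·[c₂, c₁, c₀]ᵀ = Xᵀw is [[13331, 1657, 215]; [1657, 215, 31]; [215, 31, 6]]·[c₂, c₁, c₀]ᵀ = [38917, 4835, 628]ᵀ.
Solving the 3×3 system (Gaussian elimination) gives c₂ = 31429/10240, c₁ = -16057/10240, c₀ = 14271/5120.

c₀ = 2.787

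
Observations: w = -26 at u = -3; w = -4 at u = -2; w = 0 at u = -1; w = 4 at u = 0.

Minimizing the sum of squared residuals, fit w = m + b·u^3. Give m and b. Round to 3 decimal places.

With design matrix A, AᵀA = [[4, -36]; [-36, 794]] and Aᵀw = [-26, 734]ᵀ.
det = 4·794 − (-36)² = 1880.
m = ((-26)·794 − (-36)·734)/1880 = 289/94; b = (4·734 − (-36)·(-26))/1880 = 50/47.

m = 3.074, b = 1.064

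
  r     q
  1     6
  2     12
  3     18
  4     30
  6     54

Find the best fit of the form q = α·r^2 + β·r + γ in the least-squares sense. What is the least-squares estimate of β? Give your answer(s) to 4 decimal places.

From the data, Σr^2·r^2 = 1650, Σr^2·r = 316, Σr^2 = 66, Σr·r = 66, Σr = 16, Σ1 = 5.
For Aᵀq: Σr^2·q = 2640, Σr·q = 528, Σq = 120.
Solving the 3×3 system (Gaussian elimination) gives α = 96/97, β = 264/97, γ = 216/97.

β = 2.7216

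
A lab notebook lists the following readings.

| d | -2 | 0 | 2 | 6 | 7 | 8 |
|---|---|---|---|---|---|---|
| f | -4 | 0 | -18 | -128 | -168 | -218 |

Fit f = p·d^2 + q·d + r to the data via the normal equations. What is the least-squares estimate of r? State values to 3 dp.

Entries of MᵀM: Σd^2·d^2 = 7825, Σd^2·d = 1071, Σd^2 = 157, Σd·d = 157, Σd = 21, Σ1 = 6.
Right-hand side: Σd^2·f = -26880, Σd·f = -3716, Σf = -536.
MᵀM·[p, q, r]ᵀ = Mᵀf becomes [[7825, 1071, 157]; [1071, 157, 21]; [157, 21, 6]]·[p, q, r]ᵀ = [-26880, -3716, -536]ᵀ.
Inverting the 3×3 Gram matrix, [p, q, r]ᵀ = [-170707/57590, -202897/57590, 1241/2215]ᵀ.

r = 0.560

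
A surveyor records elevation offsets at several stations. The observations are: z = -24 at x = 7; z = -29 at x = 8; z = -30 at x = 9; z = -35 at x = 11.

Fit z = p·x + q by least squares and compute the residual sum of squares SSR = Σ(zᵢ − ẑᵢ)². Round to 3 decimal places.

Normal-equation sums: Σx·x = 315, Σx = 35, Σ1 = 4.
For Mᵀz: Σx·z = -1055, Σz = -118.
det = 315·4 − 35² = 35.
p = ((-1055)·4 − 35·(-118))/35 = -18/7; q = (315·(-118) − 35·(-1055))/35 = -7.
Residuals: 1, -10/7, 1/7, 2/7; SSR = 22/7.

SSR = 3.143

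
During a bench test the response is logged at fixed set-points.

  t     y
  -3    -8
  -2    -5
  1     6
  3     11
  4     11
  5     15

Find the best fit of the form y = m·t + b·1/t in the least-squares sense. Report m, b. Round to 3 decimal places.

m = 2.761, b = 2.552

The normal system XᵀX·[m, b]ᵀ = Xᵀy is [[64, 6]; [6, 5669/3600]]·[m, b]ᵀ = [192, 247/12]ᵀ.
Eliminating b: (5669/3600)·(row 1) − 6·(row 2) gives (14576/225)·m = (5669/3600)·192 − 6·(247/12) = 26827/150, so m = 80481/29152.
Then b = ((247/12) − 6·(80481/29152))/(5669/3600) = 2325/911.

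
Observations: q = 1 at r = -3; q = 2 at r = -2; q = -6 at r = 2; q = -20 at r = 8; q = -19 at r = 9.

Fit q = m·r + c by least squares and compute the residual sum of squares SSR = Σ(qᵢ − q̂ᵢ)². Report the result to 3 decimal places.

SSR = 9.381

Entries of XᵀX: Σr·r = 162, Σr = 14, Σ1 = 5.
For Xᵀq: Σr·q = -350, Σq = -42.
Determinant 162·5 − 14² = 614.
m = ((-350)·5 − 14·(-42))/614 = -581/307; c = (162·(-42) − 14·(-350))/614 = -952/307.
Residuals: -484/307, 404/307, 272/307, -540/307, 348/307; SSR = 2880/307.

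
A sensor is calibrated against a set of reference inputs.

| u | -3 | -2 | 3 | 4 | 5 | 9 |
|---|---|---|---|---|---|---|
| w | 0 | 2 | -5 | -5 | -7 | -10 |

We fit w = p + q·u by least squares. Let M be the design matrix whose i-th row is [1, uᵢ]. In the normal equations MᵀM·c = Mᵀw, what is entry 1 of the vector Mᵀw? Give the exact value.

-25

Entry 1 ↔ basis 1, so (Mᵀw)_{1} = Σᵢ wᵢ = (1)·(0) + (1)·(2) + (1)·(-5) + (1)·(-5) + (1)·(-7) + (1)·(-10) = -25.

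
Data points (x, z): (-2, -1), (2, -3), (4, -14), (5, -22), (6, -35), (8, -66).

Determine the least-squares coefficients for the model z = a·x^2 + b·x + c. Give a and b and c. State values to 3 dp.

Entries of AᵀA: Σx^2·x^2 = 6305, Σx^2·x = 917, Σx^2 = 149, Σx·x = 149, Σx = 23, Σ1 = 6.
Moment sums: Σx^2·z = -6274, Σx·z = -908, Σz = -141.
Normal equations: [[6305, 917, 149]; [917, 149, 23]; [149, 23, 6]]·[a, b, c]ᵀ = [-6274, -908, -141]ᵀ.
Row-reducing yields a = -215/201, b = 8/201, c = 195/67.

a = -1.070, b = 0.040, c = 2.910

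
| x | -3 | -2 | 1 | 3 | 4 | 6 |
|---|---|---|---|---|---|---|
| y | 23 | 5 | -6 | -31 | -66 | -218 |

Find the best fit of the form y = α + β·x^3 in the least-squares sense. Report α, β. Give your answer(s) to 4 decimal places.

The normal system AᵀA·[α, β]ᵀ = Aᵀy is [[6, 273]; [273, 52275]]·[α, β]ᵀ = [-293, -52816]ᵀ.
Eliminating β: 52275·(row 1) − 273·(row 2) gives 239121·α = 52275·(-293) − 273·(-52816) = -897807, so α = -299269/79707.
Then β = ((-52816) − 273·(-299269/79707))/52275 = -26323/26569.

α = -3.7546, β = -0.9907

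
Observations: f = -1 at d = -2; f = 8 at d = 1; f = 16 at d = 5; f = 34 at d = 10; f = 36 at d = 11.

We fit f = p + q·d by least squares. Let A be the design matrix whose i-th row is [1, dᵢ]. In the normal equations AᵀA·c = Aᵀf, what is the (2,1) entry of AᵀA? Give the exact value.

Row 2 ↔ basis d, column 1 ↔ basis 1, so (AᵀA)_{2,1} = Σᵢ d = (-2)·(1) + (1)·(1) + (5)·(1) + (10)·(1) + (11)·(1) = 25.

25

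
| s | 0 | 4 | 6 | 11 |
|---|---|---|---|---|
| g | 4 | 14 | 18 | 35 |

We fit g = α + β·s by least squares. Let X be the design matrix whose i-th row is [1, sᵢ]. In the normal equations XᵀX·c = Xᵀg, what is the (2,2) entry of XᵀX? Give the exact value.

173

Row 2 ↔ basis s, column 2 ↔ basis s, so (XᵀX)_{2,2} = Σᵢ (s)·(s) = (0)·(0) + (4)·(4) + (6)·(6) + (11)·(11) = 173.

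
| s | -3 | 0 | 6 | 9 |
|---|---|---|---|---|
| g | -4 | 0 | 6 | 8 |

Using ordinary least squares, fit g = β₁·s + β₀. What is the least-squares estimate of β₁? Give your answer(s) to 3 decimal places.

β₁ = 1.000

Normal-equation sums: Σs·s = 126, Σs = 12, Σ1 = 4.
Moment sums: Σs·g = 120, Σg = 10.
XᵀX·[β₁, β₀]ᵀ = Xᵀg becomes [[126, 12]; [12, 4]]·[β₁, β₀]ᵀ = [120, 10]ᵀ.
Δ = 126·4 − 12² = 360.
β₁ = (120·4 − 12·10)/360 = 1; β₀ = (126·10 − 12·120)/360 = -1/2.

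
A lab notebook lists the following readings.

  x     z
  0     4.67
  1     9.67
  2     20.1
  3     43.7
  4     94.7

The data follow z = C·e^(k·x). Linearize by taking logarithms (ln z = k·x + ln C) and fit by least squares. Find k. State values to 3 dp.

With ln zᵢ as the transformed response and xᵢ as the regressor:
Σx = 10.0000, Σ(x)² = 30.0000, Σln z = 15.1390, Σx·ln z = 37.8054.
Normal system: [[30.0000, 10.0000]; [10.0000, 5]]·[k, ln C]ᵀ = [37.8054, 15.1390]ᵀ.
Slope k = (n·Σx·ln z − Σx·Σln z)/(n·Σ(x)² − (Σx)²) = (5·37.8054 − 10.0000·15.1390)/50.0000 = 0.75274; ln C = (Σln z − k·Σx)/n = 1.52231.

k = 0.753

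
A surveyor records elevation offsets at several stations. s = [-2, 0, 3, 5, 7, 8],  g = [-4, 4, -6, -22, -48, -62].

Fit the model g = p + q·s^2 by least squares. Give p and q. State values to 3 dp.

p = 2.521, q = -1.014

Forming MᵀM = [[6, 151]; [151, 7219]] and Mᵀg = [-138, -6940]ᵀ gives MᵀM·[p, q]ᵀ = Mᵀg.
Δ = 6·7219 − 151² = 20513.
p = ((-138)·7219 − 151·(-6940))/20513 = 51718/20513; q = (6·(-6940) − 151·(-138))/20513 = -20802/20513.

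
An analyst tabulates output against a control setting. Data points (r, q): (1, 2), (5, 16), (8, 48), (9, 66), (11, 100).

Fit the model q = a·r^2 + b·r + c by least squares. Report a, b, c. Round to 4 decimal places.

Compute the Gram sums: Σr^2·r^2 = 25924, Σr^2·r = 2698, Σr^2 = 292, Σr·r = 292, Σr = 34, Σ1 = 5.
Right-hand side: Σr^2·q = 20920, Σr·q = 2160, Σq = 232.
Inverting the 3×3 Gram matrix, [a, b, c]ᵀ = [41584/39819, -8140/3063, 46224/13273]ᵀ.

a = 1.0443, b = -2.6575, c = 3.4826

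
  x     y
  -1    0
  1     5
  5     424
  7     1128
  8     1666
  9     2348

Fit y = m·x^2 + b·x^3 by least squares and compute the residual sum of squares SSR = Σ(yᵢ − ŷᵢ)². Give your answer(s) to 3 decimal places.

SSR = 7.219

Compute the Gram sums: Σx^2·x^2 = 13685, Σx^2·x^3 = 111749, Σx^3·x^3 = 926861.
And Σx^2·y = 362689, Σx^3·y = 3004593.
AᵀA·[m, b]ᵀ = Aᵀy becomes [[13685, 111749]; [111749, 926861]]·[m, b]ᵀ = [362689, 3004593]ᵀ.
Eliminating b: 926861·(row 1) − 111749·(row 2) gives 196253784·m = 926861·362689 − 111749·3004593 = 402026072, so m = 50253259/24531723.
Then b = (3004593 − 111749·(50253259/24531723))/926861 = 73465268/24531723.
Residuals: 23212009/24531723, -117768/2725747, -38039423/24531723, 3595643/8177241, 39424726/24531723, -2912083/2725747; SSR = 177096560/24531723.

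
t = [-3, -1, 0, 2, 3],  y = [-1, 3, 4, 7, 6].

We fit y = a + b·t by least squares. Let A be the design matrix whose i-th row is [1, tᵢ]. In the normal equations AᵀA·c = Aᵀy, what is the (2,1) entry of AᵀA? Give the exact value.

1

Row 2 ↔ basis t, column 1 ↔ basis 1, so (AᵀA)_{2,1} = Σᵢ t = (-3)·(1) + (-1)·(1) + (0)·(1) + (2)·(1) + (3)·(1) = 1.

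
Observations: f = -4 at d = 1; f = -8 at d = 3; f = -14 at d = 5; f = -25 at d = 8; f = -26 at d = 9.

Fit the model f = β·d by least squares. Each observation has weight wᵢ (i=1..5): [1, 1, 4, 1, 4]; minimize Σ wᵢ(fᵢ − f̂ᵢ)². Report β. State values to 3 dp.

β = -2.900

The normal system MᵀWM·[β]ᵀ = MᵀWf is [[498]]·[β]ᵀ = [-1444]ᵀ.
β = (-1444)/498 = -2.8996.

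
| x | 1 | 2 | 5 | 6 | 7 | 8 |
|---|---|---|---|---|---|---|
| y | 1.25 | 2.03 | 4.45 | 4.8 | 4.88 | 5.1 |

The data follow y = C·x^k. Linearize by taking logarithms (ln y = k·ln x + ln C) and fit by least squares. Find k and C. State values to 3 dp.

k = 0.712, C = 1.268

Taking logs, ln y = k·ln x + ln C, so regress ln y on ln x.
Sums: Σln x = 8.1197, Σ(ln x)² = 14.3918, Σln y = 7.2071, Σln x·ln y = 12.1766.
Normal system: [[14.3918, 8.1197]; [8.1197, 6]]·[k, ln C]ᵀ = [12.1766, 7.2071]ᵀ.
Slope k = (n·Σln x·ln y − Σln x·Σln y)/(n·Σ(ln x)² − (Σln x)²) = (6·12.1766 − 8.1197·7.2071)/20.4213 = 0.71200; ln C = (Σln y − k·Σln x)/n = 0.23764, so C = exp(0.23764) = 1.26825.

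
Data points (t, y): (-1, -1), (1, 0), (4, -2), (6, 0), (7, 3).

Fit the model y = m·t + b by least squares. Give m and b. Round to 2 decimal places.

m = 0.31, b = -1.05

With design matrix A, AᵀA = [[103, 17]; [17, 5]] and Aᵀy = [14, 0]ᵀ.
Δ = 103·5 − 17² = 226.
m = (14·5 − 17·0)/226 = 35/113; b = (103·0 − 17·14)/226 = -119/113.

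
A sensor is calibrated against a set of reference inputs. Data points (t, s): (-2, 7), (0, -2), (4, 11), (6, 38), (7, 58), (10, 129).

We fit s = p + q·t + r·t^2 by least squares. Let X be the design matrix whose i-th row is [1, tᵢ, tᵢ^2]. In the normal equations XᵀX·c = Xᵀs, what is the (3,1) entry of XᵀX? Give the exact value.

Row 3 ↔ basis t^2, column 1 ↔ basis 1, so (XᵀX)_{3,1} = Σᵢ t^2 = (4)·(1) + (0)·(1) + (16)·(1) + (36)·(1) + (49)·(1) + (100)·(1) = 205.

205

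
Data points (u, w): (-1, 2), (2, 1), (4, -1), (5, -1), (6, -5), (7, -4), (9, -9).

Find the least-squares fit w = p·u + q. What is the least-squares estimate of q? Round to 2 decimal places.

The normal equations are: 212·p + 32·q = -148;  32·p + 7·q = -17.
Eliminating q: 7·(row 1) − 32·(row 2) gives 460·p = 7·(-148) − 32·(-17) = -492, so p = -123/115.
Then q = ((-17) − 32·(-123/115))/7 = 283/115.

q = 2.46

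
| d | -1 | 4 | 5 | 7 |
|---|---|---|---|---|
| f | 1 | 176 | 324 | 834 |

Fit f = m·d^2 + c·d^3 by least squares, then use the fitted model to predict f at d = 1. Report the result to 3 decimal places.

The normal equations are: 3283·m + 20955·c = 51783;  20955·m + 137371·c = 337825.
Determinant 3283·137371 − 20955² = 11876968.
m = (51783·137371 − 20955·337825)/11876968 = 17179809/5938484; c = (3283·337825 − 20955·51783)/11876968 = 11983355/5938484.
At d = 1: f̂ = (17179809/5938484)·(1) + (11983355/5938484)·(1) = 7290791/1484621.

f̂ = 4.911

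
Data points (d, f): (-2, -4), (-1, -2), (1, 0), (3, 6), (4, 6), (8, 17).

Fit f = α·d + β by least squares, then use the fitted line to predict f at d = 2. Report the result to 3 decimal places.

f̂ = 3.489

From the data, Σd·d = 95, Σd = 13, Σ1 = 6.
Right-hand side: Σd·f = 188, Σf = 23.
Normal equations: [[95, 13]; [13, 6]]·[α, β]ᵀ = [188, 23]ᵀ.
Δ = 95·6 − 13² = 401.
α = (188·6 − 13·23)/401 = 829/401; β = (95·23 − 13·188)/401 = -259/401.
At d = 2: f̂ = (829/401)·(2) + (-259/401)·(1) = 1399/401.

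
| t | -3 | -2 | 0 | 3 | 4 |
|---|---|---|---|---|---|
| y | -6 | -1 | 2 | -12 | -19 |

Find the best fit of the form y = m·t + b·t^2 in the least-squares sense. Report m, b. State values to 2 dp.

m = -1.02, b = -0.95

Entries of MᵀM: Σt·t = 38, Σt·t^2 = 56, Σt^2·t^2 = 434.
Right-hand side: Σt·y = -92, Σt^2·y = -470.
det = 38·434 − 56² = 13356.
m = ((-92)·434 − 56·(-470))/13356 = -54/53; b = (38·(-470) − 56·(-92))/13356 = -353/371.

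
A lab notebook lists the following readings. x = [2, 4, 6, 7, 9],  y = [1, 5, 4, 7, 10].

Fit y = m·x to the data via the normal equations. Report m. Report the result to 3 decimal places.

m = 0.995

Forming MᵀM = [[186]] and Mᵀy = [185]ᵀ gives MᵀM·[m]ᵀ = Mᵀy.
Hence m = 185 / 186 ≈ 0.994624.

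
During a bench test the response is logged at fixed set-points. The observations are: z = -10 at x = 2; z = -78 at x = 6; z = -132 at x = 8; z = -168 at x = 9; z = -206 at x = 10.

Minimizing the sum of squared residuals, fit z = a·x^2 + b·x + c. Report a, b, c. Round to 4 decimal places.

Entries of MᵀM: Σx^2·x^2 = 21969, Σx^2·x = 2465, Σx^2 = 285, Σx·x = 285, Σx = 35, Σ1 = 5.
For Mᵀz: Σx^2·z = -45504, Σx·z = -5116, Σz = -594.
So MᵀM·[a, b, c]ᵀ = Mᵀz: [[21969, 2465, 285]; [2465, 285, 35]; [285, 35, 5]]·[a, b, c]ᵀ = [-45504, -5116, -594]ᵀ.
Row-reducing yields a = -779/403, b = -2493/2015, c = 84/2015.

a = -1.9330, b = -1.2372, c = 0.0417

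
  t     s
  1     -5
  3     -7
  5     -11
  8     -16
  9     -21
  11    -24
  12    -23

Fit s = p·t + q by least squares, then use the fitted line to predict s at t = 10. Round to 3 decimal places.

ŝ = -20.845

AᵀA·[p, q]ᵀ = Aᵀs reads: 445·p + 49·q = -938;  49·p + 7·q = -107.
Δ = 445·7 − 49² = 714.
p = ((-938)·7 − 49·(-107))/714 = -63/34; q = (445·(-107) − 49·(-938))/714 = -551/238.
At t = 10: ŝ = (-63/34)·(10) + (-551/238)·(1) = -4961/238.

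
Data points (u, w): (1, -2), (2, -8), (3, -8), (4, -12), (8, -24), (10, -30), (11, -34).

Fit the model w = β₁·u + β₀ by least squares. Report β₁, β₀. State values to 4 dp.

β₁ = -3.0556, β₀ = 0.1667

Forming MᵀM = [[315, 39]; [39, 7]] and Mᵀw = [-956, -118]ᵀ gives MᵀM·[β₁, β₀]ᵀ = Mᵀw.
det = 315·7 − 39² = 684.
β₁ = ((-956)·7 − 39·(-118))/684 = -55/18; β₀ = (315·(-118) − 39·(-956))/684 = 1/6.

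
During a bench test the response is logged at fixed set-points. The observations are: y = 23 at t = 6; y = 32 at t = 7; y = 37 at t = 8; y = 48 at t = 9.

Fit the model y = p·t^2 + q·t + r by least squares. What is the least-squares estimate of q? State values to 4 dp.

q = 0.5000

Forming MᵀM = [[14354, 1800, 230]; [1800, 230, 30]; [230, 30, 4]] and Mᵀy = [8652, 1090, 140]ᵀ gives MᵀM·[p, q, r]ᵀ = Mᵀy.
Solving the 3×3 system (Gaussian elimination) gives p = 1/2, q = 1/2, r = 5/2.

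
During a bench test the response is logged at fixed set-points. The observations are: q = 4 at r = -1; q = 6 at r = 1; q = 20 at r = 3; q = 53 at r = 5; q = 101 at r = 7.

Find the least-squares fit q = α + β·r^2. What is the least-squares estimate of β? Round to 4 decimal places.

AᵀA·[α, β]ᵀ = Aᵀq reads: 5·α + 85·β = 184;  85·α + 3109·β = 6464.
(Σ1 = 5, Σr^2 = 85, Σr^2·r^2 = 3109, Σq = 184, Σr^2·q = 6464.)
Eliminating β: 3109·(row 1) − 85·(row 2) gives 8320·α = 3109·184 − 85·6464 = 22616, so α = 2827/1040.
Then β = (6464 − 85·(2827/1040))/3109 = 417/208.

β = 2.0048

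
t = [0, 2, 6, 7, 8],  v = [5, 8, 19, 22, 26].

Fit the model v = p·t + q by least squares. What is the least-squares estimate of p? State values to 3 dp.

Entries of MᵀM: Σt·t = 153, Σt = 23, Σ1 = 5.
Right-hand side: Σt·v = 492, Σv = 80.
So MᵀM·[p, q]ᵀ = Mᵀv: [[153, 23]; [23, 5]]·[p, q]ᵀ = [492, 80]ᵀ.
Δ = 153·5 − 23² = 236.
p = (492·5 − 23·80)/236 = 155/59; q = (153·80 − 23·492)/236 = 231/59.

p = 2.627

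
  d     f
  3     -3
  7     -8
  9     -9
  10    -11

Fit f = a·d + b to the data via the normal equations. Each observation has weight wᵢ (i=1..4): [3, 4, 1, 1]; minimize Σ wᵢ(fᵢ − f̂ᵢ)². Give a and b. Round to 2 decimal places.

a = -1.12, b = 0.22

From the data, Σwᵢ·d·d = 404, Σwᵢ·d = 56, Σwᵢ·1 = 9.
For XᵀWf: Σwᵢ·d·f = -442, Σwᵢ·f = -61.
Normal equations: [[404, 56]; [56, 9]]·[a, b]ᵀ = [-442, -61]ᵀ.
det = 404·9 − 56² = 500.
a = ((-442)·9 − 56·(-61))/500 = -281/250; b = (404·(-61) − 56·(-442))/500 = 27/125.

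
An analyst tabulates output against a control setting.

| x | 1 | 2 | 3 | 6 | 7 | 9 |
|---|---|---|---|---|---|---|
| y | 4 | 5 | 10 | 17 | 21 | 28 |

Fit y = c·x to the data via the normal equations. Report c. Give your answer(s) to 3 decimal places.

Normal-equation sums: Σx·x = 180.
And Σx·y = 545.
Normal equations: [[180]]·[c]ᵀ = [545]ᵀ.
Hence c = 545 / 180 ≈ 3.02778.

c = 3.028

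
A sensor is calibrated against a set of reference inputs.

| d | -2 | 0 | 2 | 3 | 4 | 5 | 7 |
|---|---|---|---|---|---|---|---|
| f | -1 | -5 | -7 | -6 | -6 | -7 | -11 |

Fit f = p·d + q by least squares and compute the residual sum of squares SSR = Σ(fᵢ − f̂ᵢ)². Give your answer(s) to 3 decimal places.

SSR = 9.034

Compute the Gram sums: Σd·d = 107, Σd = 19, Σ1 = 7.
For Aᵀf: Σd·f = -166, Σf = -43.
Normal equations: [[107, 19]; [19, 7]]·[p, q]ᵀ = [-166, -43]ᵀ.
Eliminating q: 7·(row 1) − 19·(row 2) gives 388·p = 7·(-166) − 19·(-43) = -345, so p = -345/388.
Then q = ((-43) − 19·(-345/388))/7 = -1447/388.
Residuals: 369/388, -493/388, -579/388, 77/194, 499/388, 114/97, -203/194; SSR = 3505/388.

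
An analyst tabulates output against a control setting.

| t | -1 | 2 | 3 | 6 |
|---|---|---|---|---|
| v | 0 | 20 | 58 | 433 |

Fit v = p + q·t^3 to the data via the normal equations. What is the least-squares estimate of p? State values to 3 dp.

Entries of AᵀA: Σ1 = 4, Σt^3 = 250, Σt^3·t^3 = 47450.
For Aᵀv: Σv = 511, Σt^3·v = 95254.
Determinant 4·47450 − 250² = 127300.
p = (511·47450 − 250·95254)/127300 = 8669/2546; q = (4·95254 − 250·511)/127300 = 126633/63650.

p = 3.405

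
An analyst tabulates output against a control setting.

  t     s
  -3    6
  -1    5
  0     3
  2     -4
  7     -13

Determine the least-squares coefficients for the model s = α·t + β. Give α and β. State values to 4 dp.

α = -2.0517, β = 1.4517

From the data, Σt·t = 63, Σt = 5, Σ1 = 5.
And Σt·s = -122, Σs = -3.
Determinant 63·5 − 5² = 290.
α = ((-122)·5 − 5·(-3))/290 = -119/58; β = (63·(-3) − 5·(-122))/290 = 421/290.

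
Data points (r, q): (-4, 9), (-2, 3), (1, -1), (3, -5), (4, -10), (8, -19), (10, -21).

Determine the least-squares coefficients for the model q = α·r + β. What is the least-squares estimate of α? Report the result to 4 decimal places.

α = -2.1869

Setting ∂/∂α … = 0 gives: 210·α + 20·β = -460;  20·α + 7·β = -44.
(Σr·r = 210, Σr = 20, Σ1 = 7, Σr·q = -460, Σq = -44.)
Determinant 210·7 − 20² = 1070.
α = ((-460)·7 − 20·(-44))/1070 = -234/107; β = (210·(-44) − 20·(-460))/1070 = -4/107.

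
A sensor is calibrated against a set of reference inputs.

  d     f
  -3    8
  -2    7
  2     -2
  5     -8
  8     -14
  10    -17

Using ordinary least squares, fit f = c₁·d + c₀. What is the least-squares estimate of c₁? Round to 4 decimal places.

c₁ = -1.9904

Compute the Gram sums: Σd·d = 206, Σd = 20, Σ1 = 6.
Right-hand side: Σd·f = -364, Σf = -26.
So MᵀM·[c₁, c₀]ᵀ = Mᵀf: [[206, 20]; [20, 6]]·[c₁, c₀]ᵀ = [-364, -26]ᵀ.
Δ = 206·6 − 20² = 836.
c₁ = ((-364)·6 − 20·(-26))/836 = -416/209; c₀ = (206·(-26) − 20·(-364))/836 = 481/209.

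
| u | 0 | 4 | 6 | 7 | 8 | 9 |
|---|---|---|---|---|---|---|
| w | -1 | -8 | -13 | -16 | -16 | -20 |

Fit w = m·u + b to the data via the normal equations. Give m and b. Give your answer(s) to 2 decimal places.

With design matrix A, AᵀA = [[246, 34]; [34, 6]] and Aᵀw = [-530, -74]ᵀ.
Determinant 246·6 − 34² = 320.
m = ((-530)·6 − 34·(-74))/320 = -83/40; b = (246·(-74) − 34·(-530))/320 = -23/40.

m = -2.08, b = -0.58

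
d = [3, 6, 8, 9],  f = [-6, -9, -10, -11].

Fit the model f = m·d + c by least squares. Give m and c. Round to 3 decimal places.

m = -0.810, c = -3.738

Forming MᵀM = [[190, 26]; [26, 4]] and Mᵀf = [-251, -36]ᵀ gives MᵀM·[m, c]ᵀ = Mᵀf.
det = 190·4 − 26² = 84.
m = ((-251)·4 − 26·(-36))/84 = -17/21; c = (190·(-36) − 26·(-251))/84 = -157/42.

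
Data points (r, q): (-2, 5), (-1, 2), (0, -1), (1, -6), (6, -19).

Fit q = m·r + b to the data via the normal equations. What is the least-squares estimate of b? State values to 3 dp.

b = -1.392

Normal-equation sums: Σr·r = 42, Σr = 4, Σ1 = 5.
And Σr·q = -132, Σq = -19.
Normal equations: [[42, 4]; [4, 5]]·[m, b]ᵀ = [-132, -19]ᵀ.
det = 42·5 − 4² = 194.
m = ((-132)·5 − 4·(-19))/194 = -292/97; b = (42·(-19) − 4·(-132))/194 = -135/97.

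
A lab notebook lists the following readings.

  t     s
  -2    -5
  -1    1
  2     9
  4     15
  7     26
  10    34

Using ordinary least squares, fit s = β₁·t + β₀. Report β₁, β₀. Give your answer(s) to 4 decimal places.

β₁ = 3.1894, β₀ = 2.7019

MᵀM·[β₁, β₀]ᵀ = Mᵀs reads: 174·β₁ + 20·β₀ = 609;  20·β₁ + 6·β₀ = 80.
Determinant 174·6 − 20² = 644.
β₁ = (609·6 − 20·80)/644 = 1027/322; β₀ = (174·80 − 20·609)/644 = 435/161.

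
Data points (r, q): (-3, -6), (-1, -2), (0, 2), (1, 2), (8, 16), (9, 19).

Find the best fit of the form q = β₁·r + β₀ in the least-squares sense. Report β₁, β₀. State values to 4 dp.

Sums needed: Σr·r = 156, Σr = 14, Σ1 = 6.
For Mᵀq: Σr·q = 321, Σq = 31.
Determinant 156·6 − 14² = 740.
β₁ = (321·6 − 14·31)/740 = 373/185; β₀ = (156·31 − 14·321)/740 = 171/370.

β₁ = 2.0162, β₀ = 0.4622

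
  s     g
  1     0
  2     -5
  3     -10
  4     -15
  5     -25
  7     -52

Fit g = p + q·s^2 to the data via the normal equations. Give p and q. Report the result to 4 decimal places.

Sums needed: Σ1 = 6, Σs^2 = 104, Σs^2·s^2 = 3380.
And Σg = -107, Σs^2·g = -3523.
So AᵀA·[p, q]ᵀ = Aᵀg: [[6, 104]; [104, 3380]]·[p, q]ᵀ = [-107, -3523]ᵀ.
Eliminating q: 3380·(row 1) − 104·(row 2) gives 9464·p = 3380·(-107) − 104·(-3523) = 4732, so p = 1/2.
Then q = ((-3523) − 104·(1/2))/3380 = -55/52.

p = 0.5000, q = -1.0577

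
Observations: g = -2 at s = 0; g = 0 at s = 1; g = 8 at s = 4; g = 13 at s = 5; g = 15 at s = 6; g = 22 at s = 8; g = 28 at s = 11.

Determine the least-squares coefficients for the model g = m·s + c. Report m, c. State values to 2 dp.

With design matrix M, MᵀM = [[263, 35]; [35, 7]] and Mᵀg = [671, 84]ᵀ.
Determinant 263·7 − 35² = 616.
m = (671·7 − 35·84)/616 = 251/88; c = (263·84 − 35·671)/616 = -199/88.

m = 2.85, c = -2.26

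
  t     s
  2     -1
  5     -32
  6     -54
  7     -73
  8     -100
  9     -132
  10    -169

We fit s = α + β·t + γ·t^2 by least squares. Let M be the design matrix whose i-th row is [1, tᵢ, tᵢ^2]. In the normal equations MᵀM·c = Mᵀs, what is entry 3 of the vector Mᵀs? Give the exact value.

-40317

Entry 3 ↔ basis t^2, so (Mᵀs)_{3} = Σᵢ (t^2)·sᵢ = (4)·(-1) + (25)·(-32) + (36)·(-54) + (49)·(-73) + (64)·(-100) + (81)·(-132) + (100)·(-169) = -40317.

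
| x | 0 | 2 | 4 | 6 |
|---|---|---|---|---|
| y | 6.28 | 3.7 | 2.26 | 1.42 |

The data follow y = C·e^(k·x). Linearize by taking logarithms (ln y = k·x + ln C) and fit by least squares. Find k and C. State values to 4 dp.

Let Y = ln y. Fitting Y = k·x + ln C by least squares:
XᵀX = [[56.0000, 12.0000]; [12.0000, 4]], rhs = [7.9821, 4.3117]ᵀ  (here Σx = 12.0000, Σ(x)² = 56.0000, Σln y = 4.3117, Σx·ln y = 7.9821).
Slope k = (n·Σx·ln y − Σx·Σln y)/(n·Σ(x)² − (Σx)²) = (4·7.9821 − 12.0000·4.3117)/80.0000 = -0.24766; ln C = (Σln y − k·Σx)/n = 1.82090, so C = exp(1.82090) = 6.17740.

k = -0.2477, C = 6.1774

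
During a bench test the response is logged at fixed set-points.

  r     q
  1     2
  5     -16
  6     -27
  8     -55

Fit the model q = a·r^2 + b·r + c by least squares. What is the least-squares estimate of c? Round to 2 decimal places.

c = 0.58

Sums needed: Σr^2·r^2 = 6018, Σr^2·r = 854, Σr^2 = 126, Σr·r = 126, Σr = 20, Σ1 = 4.
For Aᵀq: Σr^2·q = -4890, Σr·q = -680, Σq = -96.
AᵀA·[a, b, c]ᵀ = Aᵀq becomes [[6018, 854, 126]; [854, 126, 20]; [126, 20, 4]]·[a, b, c]ᵀ = [-4890, -680, -96]ᵀ.
Row-reducing yields a = -1858/1549, b = 4092/1549, c = 891/1549.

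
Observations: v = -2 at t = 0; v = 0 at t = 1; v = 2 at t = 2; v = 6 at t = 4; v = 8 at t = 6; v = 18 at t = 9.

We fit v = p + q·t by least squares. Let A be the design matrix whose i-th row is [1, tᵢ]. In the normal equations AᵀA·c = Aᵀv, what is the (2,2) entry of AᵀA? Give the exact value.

Row 2 ↔ basis t, column 2 ↔ basis t, so (AᵀA)_{2,2} = Σᵢ (t)·(t) = (0)·(0) + (1)·(1) + (2)·(2) + (4)·(4) + (6)·(6) + (9)·(9) = 138.

138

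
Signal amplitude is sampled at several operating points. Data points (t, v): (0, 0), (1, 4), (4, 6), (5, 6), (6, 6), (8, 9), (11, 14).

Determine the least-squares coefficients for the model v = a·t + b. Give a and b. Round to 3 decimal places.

a = 1.080, b = 1.031

AᵀA·[a, b]ᵀ = Aᵀv reads: 263·a + 35·b = 320;  35·a + 7·b = 45.
(Σt·t = 263, Σt = 35, Σ1 = 7, Σt·v = 320, Σv = 45.)
Determinant 263·7 − 35² = 616.
a = (320·7 − 35·45)/616 = 95/88; b = (263·45 − 35·320)/616 = 635/616.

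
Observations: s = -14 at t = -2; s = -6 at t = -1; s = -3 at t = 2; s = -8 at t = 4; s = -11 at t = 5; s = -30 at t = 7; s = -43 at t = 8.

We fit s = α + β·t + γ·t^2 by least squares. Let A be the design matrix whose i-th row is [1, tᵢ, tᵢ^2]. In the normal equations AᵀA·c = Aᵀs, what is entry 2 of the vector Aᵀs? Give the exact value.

-613

Entry 2 ↔ basis t, so (Aᵀs)_{2} = Σᵢ (t)·sᵢ = (-2)·(-14) + (-1)·(-6) + (2)·(-3) + (4)·(-8) + (5)·(-11) + (7)·(-30) + (8)·(-43) = -613.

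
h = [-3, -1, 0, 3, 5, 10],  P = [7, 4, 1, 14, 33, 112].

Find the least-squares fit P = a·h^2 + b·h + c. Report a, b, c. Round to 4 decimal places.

The normal system AᵀA·[a, b, c]ᵀ = AᵀP is [[10788, 1124, 144]; [1124, 144, 14]; [144, 14, 6]]·[a, b, c]ᵀ = [12218, 1302, 171]ᵀ.
Row-reducing yields a = 71923/73257, b = 56741/48838, c = 163079/73257.

a = 0.9818, b = 1.1618, c = 2.2261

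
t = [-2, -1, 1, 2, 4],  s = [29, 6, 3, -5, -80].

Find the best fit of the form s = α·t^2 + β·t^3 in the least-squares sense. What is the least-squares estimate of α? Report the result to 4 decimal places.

α = 3.1584

The normal system AᵀA·[α, β]ᵀ = Aᵀs is [[290, 1024]; [1024, 4226]]·[α, β]ᵀ = [-1175, -5395]ᵀ.
Determinant 290·4226 − 1024² = 176964.
α = ((-1175)·4226 − 1024·(-5395))/176964 = 93155/29494; β = (290·(-5395) − 1024·(-1175))/176964 = -60225/29494.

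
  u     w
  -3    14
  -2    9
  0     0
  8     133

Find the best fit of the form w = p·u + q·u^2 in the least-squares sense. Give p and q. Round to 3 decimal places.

p = 0.758, q = 1.982

The normal equations are: 77·p + 477·q = 1004;  477·p + 4193·q = 8674.
Determinant 77·4193 − 477² = 95332.
p = (1004·4193 − 477·8674)/95332 = 36137/47666; q = (77·8674 − 477·1004)/95332 = 94495/47666.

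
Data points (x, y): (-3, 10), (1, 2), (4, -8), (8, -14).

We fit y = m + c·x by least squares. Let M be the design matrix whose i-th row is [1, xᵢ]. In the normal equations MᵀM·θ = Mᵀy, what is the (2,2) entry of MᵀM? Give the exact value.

Row 2 ↔ basis x, column 2 ↔ basis x, so (MᵀM)_{2,2} = Σᵢ (x)·(x) = (-3)·(-3) + (1)·(1) + (4)·(4) + (8)·(8) = 90.

90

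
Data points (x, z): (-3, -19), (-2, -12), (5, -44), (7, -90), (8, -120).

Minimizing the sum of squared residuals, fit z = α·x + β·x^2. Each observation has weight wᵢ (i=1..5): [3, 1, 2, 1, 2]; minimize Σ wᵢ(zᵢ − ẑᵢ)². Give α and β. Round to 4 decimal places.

The normal equations are: 258·α + 1528·β = -2795;  1528·α + 12102·β = -22531.
det = 258·12102 − 1528² = 787532.
α = ((-2795)·12102 − 1528·(-22531))/787532 = 301139/393766; β = (258·(-22531) − 1528·(-2795))/787532 = -771119/393766.

α = 0.7648, β = -1.9583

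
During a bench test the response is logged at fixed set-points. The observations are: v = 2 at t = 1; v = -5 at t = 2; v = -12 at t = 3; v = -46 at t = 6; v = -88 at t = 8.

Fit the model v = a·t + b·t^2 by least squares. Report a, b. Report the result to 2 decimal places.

The normal system MᵀM·[a, b]ᵀ = Mᵀv is [[114, 764]; [764, 5490]]·[a, b]ᵀ = [-1024, -7414]ᵀ.
Determinant 114·5490 − 764² = 42164.
a = ((-1024)·5490 − 764·(-7414))/42164 = 10634/10541; b = (114·(-7414) − 764·(-1024))/42164 = -15715/10541.

a = 1.01, b = -1.49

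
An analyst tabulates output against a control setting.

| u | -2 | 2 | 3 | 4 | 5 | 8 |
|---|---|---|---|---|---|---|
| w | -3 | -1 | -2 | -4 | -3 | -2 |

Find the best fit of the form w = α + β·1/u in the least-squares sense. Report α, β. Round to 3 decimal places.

α = -2.693, β = 1.275

Sums needed: Σ1 = 6, Σ1/u = 109/120, Σ1/u·1/u = 10501/14400.
Moment sums: Σw = -15, Σ1/u·w = -91/60.
So AᵀA·[α, β]ᵀ = Aᵀw: [[6, 109/120]; [109/120, 10501/14400]]·[α, β]ᵀ = [-15, -91/60]ᵀ.
Eliminating β: (10501/14400)·(row 1) − (109/120)·(row 2) gives (2045/576)·α = (10501/14400)·(-15) − (109/120)·(-91/60) = -137677/14400, so α = -137677/51125.
Then β = ((-91/60) − (109/120)·(-137677/51125))/(10501/14400) = 13032/10225.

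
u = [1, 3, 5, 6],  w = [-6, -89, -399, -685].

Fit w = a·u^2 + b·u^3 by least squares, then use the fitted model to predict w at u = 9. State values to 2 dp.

The normal equations are: 2003·a + 11145·b = -35442;  11145·a + 63011·b = -200244.
(Σu^2·u^2 = 2003, Σu^2·u^3 = 11145, Σu^3·u^3 = 63011, Σu^2·w = -35442, Σu^3·w = -200244.)
det = 2003·63011 − 11145² = 2000008.
a = ((-35442)·63011 − 11145·(-200244))/2000008 = -758241/1000004; b = (2003·(-200244) − 11145·(-35442))/2000008 = -3043821/1000004.
At u = 9: ŵ = (-758241/1000004)·(81) + (-3043821/1000004)·(729) = -1140181515/500002.

ŵ = -2280.35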